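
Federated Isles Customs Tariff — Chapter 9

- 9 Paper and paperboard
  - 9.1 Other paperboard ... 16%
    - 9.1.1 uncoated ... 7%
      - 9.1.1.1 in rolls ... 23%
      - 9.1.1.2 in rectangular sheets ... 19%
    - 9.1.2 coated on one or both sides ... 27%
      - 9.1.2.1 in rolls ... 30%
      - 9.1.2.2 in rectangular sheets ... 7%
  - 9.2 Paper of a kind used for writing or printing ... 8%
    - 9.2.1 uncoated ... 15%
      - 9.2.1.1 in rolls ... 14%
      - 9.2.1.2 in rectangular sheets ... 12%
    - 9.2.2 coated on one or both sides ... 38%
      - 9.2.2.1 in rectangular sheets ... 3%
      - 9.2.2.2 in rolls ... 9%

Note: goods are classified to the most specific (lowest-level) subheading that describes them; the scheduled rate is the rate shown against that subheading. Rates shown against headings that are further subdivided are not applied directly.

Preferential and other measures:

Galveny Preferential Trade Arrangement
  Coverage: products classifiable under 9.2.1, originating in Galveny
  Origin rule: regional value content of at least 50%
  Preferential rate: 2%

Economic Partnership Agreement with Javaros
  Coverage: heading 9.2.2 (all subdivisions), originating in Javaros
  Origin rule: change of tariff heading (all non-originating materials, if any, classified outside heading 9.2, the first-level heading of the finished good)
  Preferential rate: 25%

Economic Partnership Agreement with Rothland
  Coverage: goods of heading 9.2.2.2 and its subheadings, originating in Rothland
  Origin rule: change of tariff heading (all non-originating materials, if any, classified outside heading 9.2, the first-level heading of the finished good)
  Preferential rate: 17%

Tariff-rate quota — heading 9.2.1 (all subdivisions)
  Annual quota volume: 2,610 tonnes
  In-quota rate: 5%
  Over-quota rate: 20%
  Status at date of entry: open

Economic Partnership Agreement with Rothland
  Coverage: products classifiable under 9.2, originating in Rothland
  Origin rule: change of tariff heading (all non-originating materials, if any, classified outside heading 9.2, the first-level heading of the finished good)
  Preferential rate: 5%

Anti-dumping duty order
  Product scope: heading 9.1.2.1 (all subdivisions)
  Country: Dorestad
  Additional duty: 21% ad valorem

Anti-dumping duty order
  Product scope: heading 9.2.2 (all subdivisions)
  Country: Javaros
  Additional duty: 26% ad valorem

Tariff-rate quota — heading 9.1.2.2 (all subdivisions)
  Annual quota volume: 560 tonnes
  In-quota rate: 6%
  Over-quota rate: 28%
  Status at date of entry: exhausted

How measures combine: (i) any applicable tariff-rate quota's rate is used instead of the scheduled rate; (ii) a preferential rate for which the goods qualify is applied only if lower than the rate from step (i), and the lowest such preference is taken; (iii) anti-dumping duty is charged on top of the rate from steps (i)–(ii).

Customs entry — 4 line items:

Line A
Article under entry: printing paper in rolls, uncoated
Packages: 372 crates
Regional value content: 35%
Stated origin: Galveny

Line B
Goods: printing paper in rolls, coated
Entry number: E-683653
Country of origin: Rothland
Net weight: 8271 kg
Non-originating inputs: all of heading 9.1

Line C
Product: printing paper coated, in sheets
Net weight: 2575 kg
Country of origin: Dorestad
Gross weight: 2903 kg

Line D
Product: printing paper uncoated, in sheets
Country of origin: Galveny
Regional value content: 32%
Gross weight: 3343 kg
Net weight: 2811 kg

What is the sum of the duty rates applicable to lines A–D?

Line A: printing paper → 9.2; uncoated → 9.2.1; in rolls → 9.2.1.1. Scheduled 14%. quota on 9.2.1 open → in-quota 5%; Galveny agreement on 9.2.1: RVC < 50%. → 5%.
Line B: printing paper → 9.2; coated → 9.2.2; in rolls → 9.2.2.2. Scheduled 9%. Rothland agreement on 9.2.2.2: CTH met → 17% available; Rothland agreement on 9.2: CTH met → 5% available; preferential 5%. → 5%.
Line C: printing paper → 9.2; coated → 9.2.2; in sheets → 9.2.2.1. Scheduled 3%. No special measure applies. → 3%.
Line D: printing paper → 9.2; uncoated → 9.2.1; in sheets → 9.2.1.2. Scheduled 12%. quota on 9.2.1 open → in-quota 5%; Galveny agreement on 9.2.1: RVC < 50%. → 5%.
Sum: 5% + 5% + 3% + 5% = 18%.

18%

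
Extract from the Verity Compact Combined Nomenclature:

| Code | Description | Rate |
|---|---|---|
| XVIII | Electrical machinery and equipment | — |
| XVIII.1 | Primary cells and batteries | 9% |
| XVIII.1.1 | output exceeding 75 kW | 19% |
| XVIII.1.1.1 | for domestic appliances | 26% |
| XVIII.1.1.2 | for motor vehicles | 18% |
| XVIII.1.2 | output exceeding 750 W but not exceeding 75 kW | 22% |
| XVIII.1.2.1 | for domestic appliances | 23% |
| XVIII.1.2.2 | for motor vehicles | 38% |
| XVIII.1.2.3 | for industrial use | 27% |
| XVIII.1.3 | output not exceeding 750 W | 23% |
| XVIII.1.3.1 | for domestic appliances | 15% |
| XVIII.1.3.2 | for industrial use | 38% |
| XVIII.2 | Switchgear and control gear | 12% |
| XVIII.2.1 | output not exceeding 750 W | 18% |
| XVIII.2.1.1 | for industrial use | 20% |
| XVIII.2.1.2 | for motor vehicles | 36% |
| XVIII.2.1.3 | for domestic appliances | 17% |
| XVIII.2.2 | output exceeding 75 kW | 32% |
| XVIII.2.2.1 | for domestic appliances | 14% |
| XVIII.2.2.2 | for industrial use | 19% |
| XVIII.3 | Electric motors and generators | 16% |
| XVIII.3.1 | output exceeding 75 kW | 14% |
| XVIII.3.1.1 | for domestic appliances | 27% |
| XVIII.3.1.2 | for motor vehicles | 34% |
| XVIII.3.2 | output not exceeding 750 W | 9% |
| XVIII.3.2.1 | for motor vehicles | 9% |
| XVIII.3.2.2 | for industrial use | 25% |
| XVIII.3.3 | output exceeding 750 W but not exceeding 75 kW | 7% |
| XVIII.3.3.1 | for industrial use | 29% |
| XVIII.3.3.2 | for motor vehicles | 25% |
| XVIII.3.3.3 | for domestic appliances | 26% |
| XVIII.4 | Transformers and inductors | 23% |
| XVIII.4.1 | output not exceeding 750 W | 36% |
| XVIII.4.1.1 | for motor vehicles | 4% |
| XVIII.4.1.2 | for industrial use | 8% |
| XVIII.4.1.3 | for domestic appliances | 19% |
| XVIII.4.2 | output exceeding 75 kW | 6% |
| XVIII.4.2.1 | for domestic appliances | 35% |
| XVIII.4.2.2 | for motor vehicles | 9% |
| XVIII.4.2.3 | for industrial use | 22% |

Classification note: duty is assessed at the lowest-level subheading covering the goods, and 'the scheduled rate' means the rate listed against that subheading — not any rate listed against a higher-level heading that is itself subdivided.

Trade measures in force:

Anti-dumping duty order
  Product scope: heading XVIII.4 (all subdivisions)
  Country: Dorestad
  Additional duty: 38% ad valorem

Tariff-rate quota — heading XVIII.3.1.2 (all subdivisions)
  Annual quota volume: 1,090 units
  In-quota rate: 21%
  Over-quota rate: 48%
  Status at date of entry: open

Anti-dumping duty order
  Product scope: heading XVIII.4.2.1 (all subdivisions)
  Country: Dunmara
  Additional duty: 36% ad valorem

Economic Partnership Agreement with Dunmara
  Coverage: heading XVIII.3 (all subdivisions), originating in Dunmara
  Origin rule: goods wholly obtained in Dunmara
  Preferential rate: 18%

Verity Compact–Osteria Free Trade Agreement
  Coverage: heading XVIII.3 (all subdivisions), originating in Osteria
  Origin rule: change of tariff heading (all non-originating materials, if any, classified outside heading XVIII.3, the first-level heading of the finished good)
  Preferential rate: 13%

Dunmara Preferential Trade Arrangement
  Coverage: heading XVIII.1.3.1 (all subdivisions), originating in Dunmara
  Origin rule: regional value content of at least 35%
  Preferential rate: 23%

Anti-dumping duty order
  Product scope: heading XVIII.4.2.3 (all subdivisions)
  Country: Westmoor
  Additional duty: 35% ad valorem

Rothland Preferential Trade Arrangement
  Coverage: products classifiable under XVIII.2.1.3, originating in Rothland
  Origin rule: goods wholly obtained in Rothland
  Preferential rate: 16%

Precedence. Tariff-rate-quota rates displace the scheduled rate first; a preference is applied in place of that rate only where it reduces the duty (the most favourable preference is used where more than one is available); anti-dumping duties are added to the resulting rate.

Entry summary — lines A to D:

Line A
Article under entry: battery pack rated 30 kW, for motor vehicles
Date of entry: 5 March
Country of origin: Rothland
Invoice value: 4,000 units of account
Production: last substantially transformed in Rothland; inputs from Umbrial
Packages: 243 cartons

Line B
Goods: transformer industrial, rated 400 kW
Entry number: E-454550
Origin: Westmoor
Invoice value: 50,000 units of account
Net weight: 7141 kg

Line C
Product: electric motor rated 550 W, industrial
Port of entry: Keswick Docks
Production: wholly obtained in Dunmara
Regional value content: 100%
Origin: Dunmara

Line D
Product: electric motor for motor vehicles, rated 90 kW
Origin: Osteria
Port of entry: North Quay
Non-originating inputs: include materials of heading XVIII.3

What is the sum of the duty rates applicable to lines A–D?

134%

Line A: battery pack → XVIII.1; rated 30 kW → XVIII.1.2; for motor vehicles → XVIII.1.2.2. Scheduled 38%. Rothland agreement on XVIII.2.1.3: XVIII.1.2.2 not covered. → 38%.
Line B: transformer → XVIII.4; rated 400 kW → XVIII.4.2; industrial → XVIII.4.2.3. Scheduled 22%. anti-dumping (Westmoor, XVIII.4.2.3): +35%; total 22% + 35% = 57%. → 57%.
Line C: electric motor → XVIII.3; rated 550 W → XVIII.3.2; industrial → XVIII.3.2.2. Scheduled 25%. Dunmara agreement on XVIII.3: wholly obtained → 18% available; Dunmara agreement on XVIII.1.3.1: XVIII.3.2.2 not covered; preferential 18%. → 18%.
Line D: electric motor → XVIII.3; rated 90 kW → XVIII.3.1; for motor vehicles → XVIII.3.1.2. Scheduled 34%. quota on XVIII.3.1.2 open → in-quota 21%; Osteria agreement on XVIII.3: CTH not met. → 21%.
Sum: 38% + 57% + 18% + 21% = 134%.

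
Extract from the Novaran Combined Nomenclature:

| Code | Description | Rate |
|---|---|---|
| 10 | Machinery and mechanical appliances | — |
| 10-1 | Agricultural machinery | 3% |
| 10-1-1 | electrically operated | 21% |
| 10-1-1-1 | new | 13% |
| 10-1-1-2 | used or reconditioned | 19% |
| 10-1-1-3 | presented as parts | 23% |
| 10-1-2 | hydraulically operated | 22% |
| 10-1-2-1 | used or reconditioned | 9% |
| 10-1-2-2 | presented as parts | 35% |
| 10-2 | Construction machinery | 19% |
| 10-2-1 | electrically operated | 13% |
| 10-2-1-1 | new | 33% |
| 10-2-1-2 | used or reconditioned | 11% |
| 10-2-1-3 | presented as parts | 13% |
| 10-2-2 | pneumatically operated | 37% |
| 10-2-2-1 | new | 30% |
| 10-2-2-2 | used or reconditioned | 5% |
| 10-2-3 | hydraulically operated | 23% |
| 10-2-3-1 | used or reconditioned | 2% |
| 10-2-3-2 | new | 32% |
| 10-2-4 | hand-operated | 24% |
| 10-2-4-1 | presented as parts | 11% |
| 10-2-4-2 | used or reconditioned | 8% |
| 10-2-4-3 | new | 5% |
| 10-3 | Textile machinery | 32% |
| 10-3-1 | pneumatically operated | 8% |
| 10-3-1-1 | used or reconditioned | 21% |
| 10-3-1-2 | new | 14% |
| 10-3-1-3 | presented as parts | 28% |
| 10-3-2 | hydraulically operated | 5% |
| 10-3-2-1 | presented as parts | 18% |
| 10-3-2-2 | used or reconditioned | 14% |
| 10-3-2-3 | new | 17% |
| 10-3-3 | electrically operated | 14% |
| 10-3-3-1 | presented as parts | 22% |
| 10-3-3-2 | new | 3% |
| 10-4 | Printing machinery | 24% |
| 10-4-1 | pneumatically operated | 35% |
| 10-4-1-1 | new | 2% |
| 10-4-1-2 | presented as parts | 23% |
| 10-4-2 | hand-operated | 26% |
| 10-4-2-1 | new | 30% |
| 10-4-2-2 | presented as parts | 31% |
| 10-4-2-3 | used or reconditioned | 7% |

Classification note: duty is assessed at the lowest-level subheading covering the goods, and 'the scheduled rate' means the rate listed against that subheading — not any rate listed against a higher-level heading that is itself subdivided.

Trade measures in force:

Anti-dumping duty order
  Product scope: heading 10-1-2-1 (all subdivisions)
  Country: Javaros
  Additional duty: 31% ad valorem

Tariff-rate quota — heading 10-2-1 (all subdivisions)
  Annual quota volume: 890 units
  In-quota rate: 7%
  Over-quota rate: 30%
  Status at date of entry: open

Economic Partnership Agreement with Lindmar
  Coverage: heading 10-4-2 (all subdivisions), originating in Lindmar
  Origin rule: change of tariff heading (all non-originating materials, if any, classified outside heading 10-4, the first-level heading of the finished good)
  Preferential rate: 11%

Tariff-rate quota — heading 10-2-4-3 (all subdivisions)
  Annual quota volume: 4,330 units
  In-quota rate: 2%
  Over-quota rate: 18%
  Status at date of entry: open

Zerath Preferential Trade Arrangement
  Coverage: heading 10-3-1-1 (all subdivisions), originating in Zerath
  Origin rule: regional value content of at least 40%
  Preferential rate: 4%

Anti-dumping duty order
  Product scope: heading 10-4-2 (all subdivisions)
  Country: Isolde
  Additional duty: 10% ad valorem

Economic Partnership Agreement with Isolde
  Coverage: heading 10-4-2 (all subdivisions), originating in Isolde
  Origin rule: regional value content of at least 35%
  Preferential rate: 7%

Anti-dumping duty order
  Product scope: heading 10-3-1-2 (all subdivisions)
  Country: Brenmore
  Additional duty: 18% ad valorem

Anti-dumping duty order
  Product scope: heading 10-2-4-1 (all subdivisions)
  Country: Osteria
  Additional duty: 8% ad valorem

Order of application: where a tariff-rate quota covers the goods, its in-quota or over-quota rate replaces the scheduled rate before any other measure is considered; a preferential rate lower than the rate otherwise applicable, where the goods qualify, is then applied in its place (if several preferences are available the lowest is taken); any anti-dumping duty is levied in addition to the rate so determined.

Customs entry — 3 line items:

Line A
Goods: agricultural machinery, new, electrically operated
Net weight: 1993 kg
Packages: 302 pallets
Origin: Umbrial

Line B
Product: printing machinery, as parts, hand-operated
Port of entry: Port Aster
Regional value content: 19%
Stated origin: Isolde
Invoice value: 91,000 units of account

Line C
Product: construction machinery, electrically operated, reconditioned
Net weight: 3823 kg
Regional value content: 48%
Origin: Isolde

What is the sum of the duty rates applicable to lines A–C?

61%

Line A: agricultural → 10-1; electrically operated → 10-1-1; new → 10-1-1-1. Scheduled 13%. No special measure applies. → 13%.
Line B: printing → 10-4; hand-operated → 10-4-2; as parts → 10-4-2-2. Scheduled 31%. Isolde agreement on 10-4-2: RVC < 35%; anti-dumping (Isolde, 10-4-2): +10%; total 31% + 10% = 41%. → 41%.
Line C: construction → 10-2; electrically operated → 10-2-1; reconditioned → 10-2-1-2. Scheduled 11%. quota on 10-2-1 open → in-quota 7%; Isolde agreement on 10-4-2: 10-2-1-2 not covered. → 7%.
Sum: 13% + 41% + 7% = 61%.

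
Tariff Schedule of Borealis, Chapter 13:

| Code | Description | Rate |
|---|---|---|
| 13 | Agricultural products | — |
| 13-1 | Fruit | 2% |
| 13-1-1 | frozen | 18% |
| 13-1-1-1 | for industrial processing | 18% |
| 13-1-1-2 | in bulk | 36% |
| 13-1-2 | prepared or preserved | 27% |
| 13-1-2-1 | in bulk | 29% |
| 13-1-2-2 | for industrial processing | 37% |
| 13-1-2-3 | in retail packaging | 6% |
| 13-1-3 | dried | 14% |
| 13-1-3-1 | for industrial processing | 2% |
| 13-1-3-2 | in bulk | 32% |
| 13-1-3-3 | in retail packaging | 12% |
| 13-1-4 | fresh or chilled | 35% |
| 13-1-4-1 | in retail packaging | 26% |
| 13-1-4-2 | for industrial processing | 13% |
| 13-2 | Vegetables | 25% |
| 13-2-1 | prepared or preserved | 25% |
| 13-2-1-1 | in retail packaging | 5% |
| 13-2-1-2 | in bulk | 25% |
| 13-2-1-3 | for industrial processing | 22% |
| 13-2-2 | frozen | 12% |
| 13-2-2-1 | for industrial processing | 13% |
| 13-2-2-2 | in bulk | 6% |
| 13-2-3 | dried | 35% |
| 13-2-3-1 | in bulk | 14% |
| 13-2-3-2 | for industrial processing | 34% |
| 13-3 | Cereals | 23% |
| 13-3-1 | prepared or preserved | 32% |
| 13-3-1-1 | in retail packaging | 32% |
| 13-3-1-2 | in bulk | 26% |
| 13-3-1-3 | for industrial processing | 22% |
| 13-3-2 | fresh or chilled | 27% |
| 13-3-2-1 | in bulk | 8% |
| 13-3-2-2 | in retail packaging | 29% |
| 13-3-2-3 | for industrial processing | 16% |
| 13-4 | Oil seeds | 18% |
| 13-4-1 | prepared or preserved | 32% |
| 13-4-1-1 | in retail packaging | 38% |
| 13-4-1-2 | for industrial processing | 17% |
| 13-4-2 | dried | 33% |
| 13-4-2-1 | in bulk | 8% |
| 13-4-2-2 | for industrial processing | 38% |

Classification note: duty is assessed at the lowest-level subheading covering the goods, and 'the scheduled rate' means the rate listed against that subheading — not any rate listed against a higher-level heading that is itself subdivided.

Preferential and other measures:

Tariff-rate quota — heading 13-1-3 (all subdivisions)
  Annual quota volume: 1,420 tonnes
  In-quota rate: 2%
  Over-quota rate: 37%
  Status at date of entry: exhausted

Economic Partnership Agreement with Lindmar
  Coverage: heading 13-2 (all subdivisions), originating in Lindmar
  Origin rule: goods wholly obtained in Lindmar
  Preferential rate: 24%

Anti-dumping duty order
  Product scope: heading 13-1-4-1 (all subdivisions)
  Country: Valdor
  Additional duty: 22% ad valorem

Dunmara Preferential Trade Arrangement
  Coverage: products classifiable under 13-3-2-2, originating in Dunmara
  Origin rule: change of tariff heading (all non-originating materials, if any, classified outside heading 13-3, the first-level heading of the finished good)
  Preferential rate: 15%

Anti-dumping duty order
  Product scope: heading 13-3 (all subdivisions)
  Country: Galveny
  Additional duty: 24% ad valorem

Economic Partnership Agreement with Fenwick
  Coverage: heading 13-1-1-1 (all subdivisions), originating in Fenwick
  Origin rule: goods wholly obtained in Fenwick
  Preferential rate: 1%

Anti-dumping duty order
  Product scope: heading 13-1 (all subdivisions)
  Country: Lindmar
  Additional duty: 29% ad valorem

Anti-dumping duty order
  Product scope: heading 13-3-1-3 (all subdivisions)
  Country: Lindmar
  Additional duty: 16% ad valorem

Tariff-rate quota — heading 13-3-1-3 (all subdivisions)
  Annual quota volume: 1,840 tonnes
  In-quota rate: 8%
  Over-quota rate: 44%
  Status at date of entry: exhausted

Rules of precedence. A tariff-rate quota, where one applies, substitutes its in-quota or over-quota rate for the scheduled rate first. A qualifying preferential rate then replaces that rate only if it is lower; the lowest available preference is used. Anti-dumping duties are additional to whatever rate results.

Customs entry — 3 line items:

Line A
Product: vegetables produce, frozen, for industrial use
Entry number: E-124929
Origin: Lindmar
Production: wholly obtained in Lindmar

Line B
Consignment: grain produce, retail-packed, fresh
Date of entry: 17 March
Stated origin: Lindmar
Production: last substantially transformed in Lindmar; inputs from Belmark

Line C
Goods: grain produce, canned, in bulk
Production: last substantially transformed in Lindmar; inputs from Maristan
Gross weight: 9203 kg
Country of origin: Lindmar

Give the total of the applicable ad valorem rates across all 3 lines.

Line A: vegetables → 13-2; frozen → 13-2-2; for industrial use → 13-2-2-1. Scheduled 13%. Lindmar agreement on 13-2: wholly obtained → 24% available; preference 24% not lower than 13% → no reduction. → 13%.
Line B: grain → 13-3; fresh → 13-3-2; retail-packed → 13-3-2-2. Scheduled 29%. Lindmar agreement on 13-2: 13-3-2-2 not covered. → 29%.
Line C: grain → 13-3; canned → 13-3-1; in bulk → 13-3-1-2. Scheduled 26%. Lindmar agreement on 13-2: 13-3-1-2 not covered. → 26%.
Sum: 13% + 29% + 26% = 68%.

68%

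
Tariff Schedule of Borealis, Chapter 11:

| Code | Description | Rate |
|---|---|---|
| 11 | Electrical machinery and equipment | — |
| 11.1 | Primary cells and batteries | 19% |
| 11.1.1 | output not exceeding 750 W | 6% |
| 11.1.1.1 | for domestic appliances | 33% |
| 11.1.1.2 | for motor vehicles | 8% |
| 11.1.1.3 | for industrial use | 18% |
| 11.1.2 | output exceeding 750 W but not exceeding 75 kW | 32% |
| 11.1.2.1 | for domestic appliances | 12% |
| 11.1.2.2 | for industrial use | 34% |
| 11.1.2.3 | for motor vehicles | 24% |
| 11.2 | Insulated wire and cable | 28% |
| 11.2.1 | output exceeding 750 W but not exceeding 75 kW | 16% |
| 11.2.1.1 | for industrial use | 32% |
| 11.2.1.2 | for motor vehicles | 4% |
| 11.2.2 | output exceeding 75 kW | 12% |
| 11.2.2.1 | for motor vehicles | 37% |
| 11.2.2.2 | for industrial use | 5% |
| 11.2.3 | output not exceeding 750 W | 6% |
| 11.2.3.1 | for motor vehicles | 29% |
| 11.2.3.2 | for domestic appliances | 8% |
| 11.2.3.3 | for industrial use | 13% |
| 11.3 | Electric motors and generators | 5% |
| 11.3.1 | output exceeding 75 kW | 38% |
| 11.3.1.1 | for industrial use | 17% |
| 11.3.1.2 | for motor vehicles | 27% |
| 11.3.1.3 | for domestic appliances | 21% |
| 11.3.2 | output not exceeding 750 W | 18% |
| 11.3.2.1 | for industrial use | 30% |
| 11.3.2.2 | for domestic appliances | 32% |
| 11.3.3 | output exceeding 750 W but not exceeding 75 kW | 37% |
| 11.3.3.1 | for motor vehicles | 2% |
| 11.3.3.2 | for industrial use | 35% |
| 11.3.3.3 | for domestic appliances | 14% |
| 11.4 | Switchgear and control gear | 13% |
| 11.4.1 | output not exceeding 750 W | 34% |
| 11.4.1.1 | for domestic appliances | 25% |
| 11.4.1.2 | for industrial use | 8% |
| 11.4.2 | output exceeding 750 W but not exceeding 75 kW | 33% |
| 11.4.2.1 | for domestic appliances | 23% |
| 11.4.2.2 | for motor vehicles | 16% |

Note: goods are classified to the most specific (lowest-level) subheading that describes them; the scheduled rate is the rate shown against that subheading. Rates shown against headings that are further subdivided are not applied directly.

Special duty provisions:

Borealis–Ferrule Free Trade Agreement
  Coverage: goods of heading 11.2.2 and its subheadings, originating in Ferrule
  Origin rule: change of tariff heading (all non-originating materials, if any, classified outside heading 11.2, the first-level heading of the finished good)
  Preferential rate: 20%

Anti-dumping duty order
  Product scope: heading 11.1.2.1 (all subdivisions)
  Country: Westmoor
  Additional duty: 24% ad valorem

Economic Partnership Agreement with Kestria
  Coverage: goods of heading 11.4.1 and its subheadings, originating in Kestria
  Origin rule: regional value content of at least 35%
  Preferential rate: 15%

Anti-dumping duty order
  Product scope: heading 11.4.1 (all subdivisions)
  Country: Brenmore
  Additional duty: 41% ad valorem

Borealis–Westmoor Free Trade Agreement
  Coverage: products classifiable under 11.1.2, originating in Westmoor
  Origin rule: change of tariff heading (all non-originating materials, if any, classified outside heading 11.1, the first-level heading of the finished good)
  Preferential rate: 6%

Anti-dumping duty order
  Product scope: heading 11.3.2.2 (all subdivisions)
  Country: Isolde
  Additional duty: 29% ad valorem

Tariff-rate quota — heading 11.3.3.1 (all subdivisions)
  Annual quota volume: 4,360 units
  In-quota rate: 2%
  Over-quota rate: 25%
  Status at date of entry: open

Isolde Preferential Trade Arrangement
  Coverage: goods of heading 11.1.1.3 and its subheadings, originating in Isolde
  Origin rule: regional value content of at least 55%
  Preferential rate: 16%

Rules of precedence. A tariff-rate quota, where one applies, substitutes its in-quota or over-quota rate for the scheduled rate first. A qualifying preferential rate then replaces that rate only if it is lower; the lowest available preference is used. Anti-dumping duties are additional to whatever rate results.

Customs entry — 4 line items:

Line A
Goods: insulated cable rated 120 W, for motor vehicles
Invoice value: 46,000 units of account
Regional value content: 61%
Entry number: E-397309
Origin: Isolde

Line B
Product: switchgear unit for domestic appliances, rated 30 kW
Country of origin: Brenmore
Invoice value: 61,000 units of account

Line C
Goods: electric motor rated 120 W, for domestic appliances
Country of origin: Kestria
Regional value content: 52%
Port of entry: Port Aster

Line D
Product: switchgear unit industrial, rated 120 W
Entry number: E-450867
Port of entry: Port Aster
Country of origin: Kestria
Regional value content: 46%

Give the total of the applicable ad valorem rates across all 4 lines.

92%

Line A: insulated cable → 11.2; rated 120 W → 11.2.3; for motor vehicles → 11.2.3.1. Scheduled 29%. Isolde agreement on 11.1.1.3: 11.2.3.1 not covered. → 29%.
Line B: switchgear unit → 11.4; rated 30 kW → 11.4.2; for domestic appliances → 11.4.2.1. Scheduled 23%. No special measure applies. → 23%.
Line C: electric motor → 11.3; rated 120 W → 11.3.2; for domestic appliances → 11.3.2.2. Scheduled 32%. Kestria agreement on 11.4.1: 11.3.2.2 not covered. → 32%.
Line D: switchgear unit → 11.4; rated 120 W → 11.4.1; industrial → 11.4.1.2. Scheduled 8%. Kestria agreement on 11.4.1: RVC ≥ 35% → 15% available; preference 15% not lower than 8% → no reduction. → 8%.
Sum: 29% + 23% + 32% + 8% = 92%.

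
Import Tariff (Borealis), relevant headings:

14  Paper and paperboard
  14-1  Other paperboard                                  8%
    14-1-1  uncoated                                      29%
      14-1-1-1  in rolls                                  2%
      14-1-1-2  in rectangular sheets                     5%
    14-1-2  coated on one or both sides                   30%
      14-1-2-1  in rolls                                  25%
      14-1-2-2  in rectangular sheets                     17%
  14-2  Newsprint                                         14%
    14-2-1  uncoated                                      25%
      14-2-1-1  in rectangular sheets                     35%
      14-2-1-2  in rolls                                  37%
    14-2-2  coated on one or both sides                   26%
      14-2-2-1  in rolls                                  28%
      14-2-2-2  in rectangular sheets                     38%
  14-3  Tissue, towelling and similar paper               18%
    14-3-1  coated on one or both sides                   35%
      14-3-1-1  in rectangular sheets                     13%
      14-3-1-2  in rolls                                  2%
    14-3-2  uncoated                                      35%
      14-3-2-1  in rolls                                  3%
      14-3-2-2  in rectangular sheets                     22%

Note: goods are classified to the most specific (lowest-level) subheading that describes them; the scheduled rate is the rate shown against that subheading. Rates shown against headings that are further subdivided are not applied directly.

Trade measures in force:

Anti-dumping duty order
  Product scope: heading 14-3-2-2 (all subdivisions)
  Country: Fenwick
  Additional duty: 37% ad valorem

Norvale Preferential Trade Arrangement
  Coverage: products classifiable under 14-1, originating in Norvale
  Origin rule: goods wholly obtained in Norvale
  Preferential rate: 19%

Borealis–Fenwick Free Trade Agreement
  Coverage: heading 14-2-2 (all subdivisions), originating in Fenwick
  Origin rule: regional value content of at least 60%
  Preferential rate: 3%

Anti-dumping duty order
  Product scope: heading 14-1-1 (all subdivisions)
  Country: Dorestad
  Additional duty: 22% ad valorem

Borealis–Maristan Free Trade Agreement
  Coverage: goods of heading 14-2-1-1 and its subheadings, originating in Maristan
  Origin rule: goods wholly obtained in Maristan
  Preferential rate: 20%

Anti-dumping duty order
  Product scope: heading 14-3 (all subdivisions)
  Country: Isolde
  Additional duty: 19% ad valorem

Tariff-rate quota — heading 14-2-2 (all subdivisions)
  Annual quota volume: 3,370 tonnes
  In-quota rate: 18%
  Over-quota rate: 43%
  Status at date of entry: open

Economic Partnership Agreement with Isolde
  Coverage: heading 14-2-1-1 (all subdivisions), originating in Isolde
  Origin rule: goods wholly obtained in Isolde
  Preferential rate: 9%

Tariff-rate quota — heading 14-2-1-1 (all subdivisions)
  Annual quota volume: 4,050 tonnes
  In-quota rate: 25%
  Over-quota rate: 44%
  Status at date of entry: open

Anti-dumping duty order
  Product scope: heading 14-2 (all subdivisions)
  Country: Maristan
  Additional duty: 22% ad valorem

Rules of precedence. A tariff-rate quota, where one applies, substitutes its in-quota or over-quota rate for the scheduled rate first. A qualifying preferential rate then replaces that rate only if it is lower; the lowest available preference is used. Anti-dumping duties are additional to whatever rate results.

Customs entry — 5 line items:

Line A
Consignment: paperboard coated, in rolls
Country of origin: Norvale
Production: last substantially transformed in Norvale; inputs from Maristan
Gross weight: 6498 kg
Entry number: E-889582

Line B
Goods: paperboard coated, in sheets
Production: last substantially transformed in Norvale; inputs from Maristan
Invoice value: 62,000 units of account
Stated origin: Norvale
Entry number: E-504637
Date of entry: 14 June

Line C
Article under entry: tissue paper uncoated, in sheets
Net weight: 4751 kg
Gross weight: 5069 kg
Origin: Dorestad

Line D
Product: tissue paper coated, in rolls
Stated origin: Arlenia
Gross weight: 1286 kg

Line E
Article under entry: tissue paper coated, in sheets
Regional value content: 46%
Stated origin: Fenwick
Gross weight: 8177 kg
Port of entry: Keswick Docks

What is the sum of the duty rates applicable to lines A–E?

79%

Line A: paperboard → 14-1; coated → 14-1-2; in rolls → 14-1-2-1. Scheduled 25%. Norvale agreement on 14-1: not wholly obtained. → 25%.
Line B: paperboard → 14-1; coated → 14-1-2; in sheets → 14-1-2-2. Scheduled 17%. Norvale agreement on 14-1: not wholly obtained. → 17%.
Line C: tissue paper → 14-3; uncoated → 14-3-2; in sheets → 14-3-2-2. Scheduled 22%. No special measure applies. → 22%.
Line D: tissue paper → 14-3; coated → 14-3-1; in rolls → 14-3-1-2. Scheduled 2%. No special measure applies. → 2%.
Line E: tissue paper → 14-3; coated → 14-3-1; in sheets → 14-3-1-1. Scheduled 13%. Fenwick agreement on 14-2-2: 14-3-1-1 not covered. → 13%.
Sum: 25% + 17% + 22% + 2% + 13% = 79%.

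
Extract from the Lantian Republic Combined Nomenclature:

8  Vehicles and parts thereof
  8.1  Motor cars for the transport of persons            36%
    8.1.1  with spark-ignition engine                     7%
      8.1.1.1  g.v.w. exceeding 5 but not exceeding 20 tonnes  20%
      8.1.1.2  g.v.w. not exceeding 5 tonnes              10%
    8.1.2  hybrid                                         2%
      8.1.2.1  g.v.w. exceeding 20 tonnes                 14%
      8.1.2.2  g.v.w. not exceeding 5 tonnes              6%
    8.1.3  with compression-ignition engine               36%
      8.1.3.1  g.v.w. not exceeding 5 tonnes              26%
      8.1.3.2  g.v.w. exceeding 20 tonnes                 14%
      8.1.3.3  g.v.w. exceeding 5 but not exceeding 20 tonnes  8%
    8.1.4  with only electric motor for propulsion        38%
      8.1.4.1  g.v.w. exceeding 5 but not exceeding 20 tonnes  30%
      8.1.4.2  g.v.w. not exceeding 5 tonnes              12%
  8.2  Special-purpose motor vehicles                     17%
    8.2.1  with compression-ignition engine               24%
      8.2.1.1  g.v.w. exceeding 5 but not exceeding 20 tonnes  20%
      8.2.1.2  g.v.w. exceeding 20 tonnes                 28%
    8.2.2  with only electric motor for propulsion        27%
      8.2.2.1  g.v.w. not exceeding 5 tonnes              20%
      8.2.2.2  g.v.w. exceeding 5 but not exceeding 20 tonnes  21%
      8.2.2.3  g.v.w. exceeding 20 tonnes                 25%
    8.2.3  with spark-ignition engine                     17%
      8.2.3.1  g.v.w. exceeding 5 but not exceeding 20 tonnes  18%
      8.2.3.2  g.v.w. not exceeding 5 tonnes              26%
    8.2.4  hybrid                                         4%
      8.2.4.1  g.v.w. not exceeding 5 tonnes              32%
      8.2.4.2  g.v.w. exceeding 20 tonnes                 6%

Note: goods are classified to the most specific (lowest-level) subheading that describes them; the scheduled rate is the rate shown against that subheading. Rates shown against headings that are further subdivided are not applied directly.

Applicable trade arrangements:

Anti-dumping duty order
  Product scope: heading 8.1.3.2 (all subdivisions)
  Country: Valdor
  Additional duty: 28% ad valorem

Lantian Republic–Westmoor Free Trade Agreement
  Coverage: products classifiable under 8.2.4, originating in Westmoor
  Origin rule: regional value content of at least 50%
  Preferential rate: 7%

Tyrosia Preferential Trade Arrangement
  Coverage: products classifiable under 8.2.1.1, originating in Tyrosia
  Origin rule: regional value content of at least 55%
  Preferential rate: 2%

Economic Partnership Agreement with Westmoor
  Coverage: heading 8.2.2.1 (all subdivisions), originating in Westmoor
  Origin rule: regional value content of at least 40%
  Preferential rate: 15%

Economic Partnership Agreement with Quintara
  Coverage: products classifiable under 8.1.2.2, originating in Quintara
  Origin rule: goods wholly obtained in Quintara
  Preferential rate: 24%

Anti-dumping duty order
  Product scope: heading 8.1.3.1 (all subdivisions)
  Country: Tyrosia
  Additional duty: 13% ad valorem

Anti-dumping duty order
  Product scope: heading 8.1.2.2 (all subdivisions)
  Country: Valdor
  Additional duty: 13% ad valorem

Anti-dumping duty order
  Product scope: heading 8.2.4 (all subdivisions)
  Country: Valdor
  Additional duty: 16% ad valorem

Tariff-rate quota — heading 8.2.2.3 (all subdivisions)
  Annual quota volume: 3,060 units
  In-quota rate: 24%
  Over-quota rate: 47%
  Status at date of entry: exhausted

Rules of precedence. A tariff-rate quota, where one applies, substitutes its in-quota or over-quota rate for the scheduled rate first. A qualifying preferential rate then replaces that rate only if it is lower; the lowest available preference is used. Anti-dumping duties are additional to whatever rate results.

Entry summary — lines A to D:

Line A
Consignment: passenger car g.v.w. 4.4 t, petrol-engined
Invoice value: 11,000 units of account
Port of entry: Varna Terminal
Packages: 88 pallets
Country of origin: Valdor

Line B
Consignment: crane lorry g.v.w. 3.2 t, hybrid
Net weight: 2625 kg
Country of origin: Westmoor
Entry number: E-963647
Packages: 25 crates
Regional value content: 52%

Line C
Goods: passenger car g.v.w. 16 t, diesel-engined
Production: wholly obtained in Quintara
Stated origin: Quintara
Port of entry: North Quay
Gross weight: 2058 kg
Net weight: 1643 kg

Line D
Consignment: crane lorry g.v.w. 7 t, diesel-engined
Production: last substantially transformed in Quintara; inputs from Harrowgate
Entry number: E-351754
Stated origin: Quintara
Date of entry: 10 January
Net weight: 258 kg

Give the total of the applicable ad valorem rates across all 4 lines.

Line A: passenger car → 8.1; petrol-engined → 8.1.1; g.v.w. 4.4 t → 8.1.1.2. Scheduled 10%. No special measure applies. → 10%.
Line B: crane lorry → 8.2; hybrid → 8.2.4; g.v.w. 3.2 t → 8.2.4.1. Scheduled 32%. Westmoor agreement on 8.2.4: RVC ≥ 50% → 7% available; Westmoor agreement on 8.2.2.1: 8.2.4.1 not covered; preferential 7%. → 7%.
Line C: passenger car → 8.1; diesel-engined → 8.1.3; g.v.w. 16 t → 8.1.3.3. Scheduled 8%. Quintara agreement on 8.1.2.2: 8.1.3.3 not covered. → 8%.
Line D: crane lorry → 8.2; diesel-engined → 8.2.1; g.v.w. 7 t → 8.2.1.1. Scheduled 20%. Quintara agreement on 8.1.2.2: 8.2.1.1 not covered. → 20%.
Sum: 10% + 7% + 8% + 20% = 45%.

45%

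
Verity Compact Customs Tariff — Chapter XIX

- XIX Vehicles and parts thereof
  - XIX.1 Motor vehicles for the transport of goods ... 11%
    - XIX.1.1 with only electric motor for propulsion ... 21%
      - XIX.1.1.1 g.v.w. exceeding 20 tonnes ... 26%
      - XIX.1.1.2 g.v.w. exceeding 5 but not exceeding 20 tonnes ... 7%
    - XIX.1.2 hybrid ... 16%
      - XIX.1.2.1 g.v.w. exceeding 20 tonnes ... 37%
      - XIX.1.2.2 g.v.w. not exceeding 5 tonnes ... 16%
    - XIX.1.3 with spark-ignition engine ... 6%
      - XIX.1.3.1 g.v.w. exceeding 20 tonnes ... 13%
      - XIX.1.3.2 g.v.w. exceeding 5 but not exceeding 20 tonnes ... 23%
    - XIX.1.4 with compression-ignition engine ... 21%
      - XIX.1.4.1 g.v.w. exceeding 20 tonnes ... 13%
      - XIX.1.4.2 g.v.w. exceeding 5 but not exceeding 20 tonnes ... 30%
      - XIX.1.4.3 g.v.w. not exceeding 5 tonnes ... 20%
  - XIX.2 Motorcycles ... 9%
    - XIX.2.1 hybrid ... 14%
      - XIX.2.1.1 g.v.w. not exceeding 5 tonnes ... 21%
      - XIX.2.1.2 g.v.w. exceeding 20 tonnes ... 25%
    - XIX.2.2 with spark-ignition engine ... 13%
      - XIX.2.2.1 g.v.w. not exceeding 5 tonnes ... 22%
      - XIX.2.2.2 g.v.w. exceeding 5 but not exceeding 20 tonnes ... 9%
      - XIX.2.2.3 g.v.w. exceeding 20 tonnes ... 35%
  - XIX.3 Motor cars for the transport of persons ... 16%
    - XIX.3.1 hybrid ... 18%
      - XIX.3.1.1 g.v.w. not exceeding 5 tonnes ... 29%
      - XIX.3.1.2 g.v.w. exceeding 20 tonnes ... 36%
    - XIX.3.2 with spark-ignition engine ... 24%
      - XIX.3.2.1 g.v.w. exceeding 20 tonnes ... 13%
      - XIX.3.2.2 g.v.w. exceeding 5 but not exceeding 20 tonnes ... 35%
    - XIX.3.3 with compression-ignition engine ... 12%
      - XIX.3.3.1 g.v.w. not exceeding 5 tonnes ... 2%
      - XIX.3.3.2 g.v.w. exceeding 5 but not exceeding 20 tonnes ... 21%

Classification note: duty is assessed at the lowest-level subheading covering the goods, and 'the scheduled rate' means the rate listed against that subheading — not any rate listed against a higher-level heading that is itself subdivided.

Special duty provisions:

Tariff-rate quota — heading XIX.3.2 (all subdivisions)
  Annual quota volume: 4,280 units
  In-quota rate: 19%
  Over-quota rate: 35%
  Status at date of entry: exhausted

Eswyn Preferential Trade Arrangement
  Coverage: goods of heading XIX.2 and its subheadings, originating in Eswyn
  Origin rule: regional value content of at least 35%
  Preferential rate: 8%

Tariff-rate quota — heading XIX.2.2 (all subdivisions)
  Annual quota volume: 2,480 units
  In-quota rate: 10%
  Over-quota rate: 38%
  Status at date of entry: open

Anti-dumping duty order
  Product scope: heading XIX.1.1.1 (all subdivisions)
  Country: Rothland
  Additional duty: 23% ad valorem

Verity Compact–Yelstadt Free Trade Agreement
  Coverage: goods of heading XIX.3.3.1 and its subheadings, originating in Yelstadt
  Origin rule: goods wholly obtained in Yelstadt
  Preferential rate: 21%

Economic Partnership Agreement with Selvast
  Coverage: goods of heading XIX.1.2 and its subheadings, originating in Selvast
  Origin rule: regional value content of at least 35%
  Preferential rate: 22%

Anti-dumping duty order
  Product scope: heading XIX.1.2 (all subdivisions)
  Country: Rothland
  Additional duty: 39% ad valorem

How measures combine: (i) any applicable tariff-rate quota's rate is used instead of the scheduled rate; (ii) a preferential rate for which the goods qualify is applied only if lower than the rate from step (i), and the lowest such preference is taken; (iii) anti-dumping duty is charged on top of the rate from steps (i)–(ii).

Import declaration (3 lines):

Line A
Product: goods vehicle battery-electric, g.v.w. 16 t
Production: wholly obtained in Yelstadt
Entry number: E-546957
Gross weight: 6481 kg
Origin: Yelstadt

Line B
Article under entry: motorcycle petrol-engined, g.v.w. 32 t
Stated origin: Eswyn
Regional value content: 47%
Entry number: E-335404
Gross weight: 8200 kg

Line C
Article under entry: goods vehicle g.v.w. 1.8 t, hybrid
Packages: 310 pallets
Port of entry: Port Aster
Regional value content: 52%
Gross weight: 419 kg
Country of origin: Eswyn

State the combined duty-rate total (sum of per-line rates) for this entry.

31%

Line A: goods vehicle → XIX.1; battery-electric → XIX.1.1; g.v.w. 16 t → XIX.1.1.2. Scheduled 7%. Yelstadt agreement on XIX.3.3.1: XIX.1.1.2 not covered. → 7%.
Line B: motorcycle → XIX.2; petrol-engined → XIX.2.2; g.v.w. 32 t → XIX.2.2.3. Scheduled 35%. quota on XIX.2.2 open → in-quota 10%; Eswyn agreement on XIX.2: RVC ≥ 35% → 8% available; preferential 8%. → 8%.
Line C: goods vehicle → XIX.1; hybrid → XIX.1.2; g.v.w. 1.8 t → XIX.1.2.2. Scheduled 16%. Eswyn agreement on XIX.2: XIX.1.2.2 not covered. → 16%.
Sum: 7% + 8% + 16% = 31%.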